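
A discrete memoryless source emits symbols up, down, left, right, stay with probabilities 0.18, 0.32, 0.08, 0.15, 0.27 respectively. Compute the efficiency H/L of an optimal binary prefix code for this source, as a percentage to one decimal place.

Entropy H = −Σ p log₂ p ≈ 2.1834 bits.
Huffman merges: 2/25+3/20→23/100; 9/50+23/100→41/100; 27/100+8/25→59/100; 41/100+59/100→1. L = 223/100 ≈ 2.2300.
Efficiency = H/L = 2.1834/2.2300 = 97.9%.

97.9%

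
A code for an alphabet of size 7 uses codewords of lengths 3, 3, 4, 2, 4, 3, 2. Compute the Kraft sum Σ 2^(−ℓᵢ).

With common denominator 2^4 = 16: Σ 2^(−ℓᵢ) = 2/16 + 2/16 + 1/16 + 4/16 + 1/16 + 2/16 + 4/16 = 16/16 = 1.

1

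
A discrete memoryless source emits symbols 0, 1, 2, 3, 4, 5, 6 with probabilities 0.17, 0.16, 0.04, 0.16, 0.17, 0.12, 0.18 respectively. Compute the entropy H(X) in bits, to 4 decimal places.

H = −Σ pᵢ log₂ pᵢ.
−0.17·log₂(0.17) = 0.4346
−0.16·log₂(0.16) = 0.4230
−0.04·log₂(0.04) = 0.1858
−0.16·log₂(0.16) = 0.4230
−0.17·log₂(0.17) = 0.4346
−0.12·log₂(0.12) = 0.3671
−0.18·log₂(0.18) = 0.4453
Sum ≈ 2.7133 → 2.7133 bits.

2.7133 bits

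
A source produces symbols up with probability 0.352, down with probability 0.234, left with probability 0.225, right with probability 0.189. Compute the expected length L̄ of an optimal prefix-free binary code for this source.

2 bits/symbol

Repeatedly combine the two least-probable nodes; the expected code length is the sum of the merged weights.
merge 189/1000 + 9/40 → 207/500
merge 117/500 + 44/125 → 293/500
merge 207/500 + 293/500 → 1
L = 207/500 + 293/500 + 1 = 2 bits/symbol.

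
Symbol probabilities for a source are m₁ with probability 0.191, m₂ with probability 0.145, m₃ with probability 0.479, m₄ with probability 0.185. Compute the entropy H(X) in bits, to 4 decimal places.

1.8191 bits

H = −Σ pᵢ log₂ pᵢ.
−0.191·log₂(0.191) = 0.4562
−0.145·log₂(0.145) = 0.4040
−0.479·log₂(0.479) = 0.5087
−0.185·log₂(0.185) = 0.4504
Sum ≈ 1.8191 → 1.8191 bits.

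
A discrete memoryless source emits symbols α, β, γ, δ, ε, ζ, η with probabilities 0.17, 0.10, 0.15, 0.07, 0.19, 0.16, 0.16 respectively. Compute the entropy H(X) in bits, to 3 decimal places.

2.747 bits

H = −Σ pᵢ log₂ pᵢ.
−0.17·log₂(0.17) = 0.4346
−0.10·log₂(0.10) = 0.3322
−0.15·log₂(0.15) = 0.4105
−0.07·log₂(0.07) = 0.2686
−0.19·log₂(0.19) = 0.4552
−0.16·log₂(0.16) = 0.4230
−0.16·log₂(0.16) = 0.4230
Sum ≈ 2.7471 → 2.747 bits.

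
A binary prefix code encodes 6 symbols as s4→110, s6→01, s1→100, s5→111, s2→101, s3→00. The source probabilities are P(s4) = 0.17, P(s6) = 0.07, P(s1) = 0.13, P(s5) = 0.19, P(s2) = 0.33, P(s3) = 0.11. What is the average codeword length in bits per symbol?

2.82 bits/symbol

L̄ = Σ pᵢ·ℓᵢ = 0.17·3 + 0.07·2 + 0.13·3 + 0.19·3 + 0.33·3 + 0.11·2 = 2.82 bits/symbol.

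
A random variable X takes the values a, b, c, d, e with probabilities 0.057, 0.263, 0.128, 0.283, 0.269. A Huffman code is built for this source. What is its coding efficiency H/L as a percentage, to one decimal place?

Entropy H = −Σ p log₂ p ≈ 2.1469 bits.
Huffman merges: 57/1000+16/125→37/200; 37/200+263/1000→56/125; 269/1000+283/1000→69/125; 56/125+69/125→1. L = 437/200 ≈ 2.1850.
Efficiency = H/L = 2.1469/2.1850 = 98.3%.

98.3%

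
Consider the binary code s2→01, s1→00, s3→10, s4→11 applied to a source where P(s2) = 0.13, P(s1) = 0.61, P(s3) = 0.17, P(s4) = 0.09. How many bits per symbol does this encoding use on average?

L̄ = Σ pᵢ·ℓᵢ = 0.13·2 + 0.61·2 + 0.17·2 + 0.09·2 = 2 bits/symbol.

2 bits/symbol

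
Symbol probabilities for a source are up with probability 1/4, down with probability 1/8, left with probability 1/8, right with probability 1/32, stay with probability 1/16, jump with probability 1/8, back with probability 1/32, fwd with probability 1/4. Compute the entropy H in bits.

Each probability is a power of 1/2, so log₂(1/p) is an integer.
H = Σ p·log₂(1/p) = 1/4·2 + 1/8·3 + 1/8·3 + 1/32·5 + 1/16·4 + 1/8·3 + 1/32·5 + 1/4·2 = 2.6875 bits.

2.6875 bits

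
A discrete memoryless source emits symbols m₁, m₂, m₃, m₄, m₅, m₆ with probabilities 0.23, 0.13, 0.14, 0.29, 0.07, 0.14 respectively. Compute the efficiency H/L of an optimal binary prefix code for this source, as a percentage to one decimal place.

98.8%

Entropy H = −Σ p log₂ p ≈ 2.4510 bits.
Huffman merges: 7/100+13/100→1/5; 7/50+7/50→7/25; 1/5+23/100→43/100; 7/25+29/100→57/100; 43/100+57/100→1. L = 62/25 ≈ 2.4800.
Efficiency = H/L = 2.4510/2.4800 = 98.8%.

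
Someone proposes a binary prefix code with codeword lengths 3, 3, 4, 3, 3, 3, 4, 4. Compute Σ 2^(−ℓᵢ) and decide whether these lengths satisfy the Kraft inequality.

With common denominator 2^4 = 16: Σ 2^(−ℓᵢ) = 2/16 + 2/16 + 1/16 + 2/16 + 2/16 + 2/16 + 1/16 + 1/16 = 13/16 = 0.8125.
Kraft's inequality requires Σ ≤ 1; here Σ = 0.8125 ≤ 1, so such a prefix code exists.

0.8125; yes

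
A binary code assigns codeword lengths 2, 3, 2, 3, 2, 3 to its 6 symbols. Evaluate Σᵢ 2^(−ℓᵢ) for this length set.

1.125

With common denominator 2^3 = 8: Σ 2^(−ℓᵢ) = 2/8 + 1/8 + 2/8 + 1/8 + 2/8 + 1/8 = 9/8 = 1.125.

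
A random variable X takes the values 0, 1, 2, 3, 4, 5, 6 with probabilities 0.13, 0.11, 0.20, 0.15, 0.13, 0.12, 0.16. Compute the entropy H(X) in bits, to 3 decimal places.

2.781 bits

H = −Σ pᵢ log₂ pᵢ.
−0.13·log₂(0.13) = 0.3826
−0.11·log₂(0.11) = 0.3503
−0.20·log₂(0.20) = 0.4644
−0.15·log₂(0.15) = 0.4105
−0.13·log₂(0.13) = 0.3826
−0.12·log₂(0.12) = 0.3671
−0.16·log₂(0.16) = 0.4230
Sum ≈ 2.7806 → 2.781 bits.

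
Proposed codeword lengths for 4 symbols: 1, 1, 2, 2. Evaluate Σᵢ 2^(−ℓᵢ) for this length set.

With common denominator 2^2 = 4: Σ 2^(−ℓᵢ) = 2/4 + 2/4 + 1/4 + 1/4 = 6/4 = 1.5.

1.5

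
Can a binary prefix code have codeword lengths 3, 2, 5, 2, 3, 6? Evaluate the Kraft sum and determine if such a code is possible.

0.796875; yes

With common denominator 2^6 = 64: Σ 2^(−ℓᵢ) = 8/64 + 16/64 + 2/64 + 16/64 + 8/64 + 1/64 = 51/64 = 0.796875.
Kraft's inequality requires Σ ≤ 1; here Σ = 0.796875 ≤ 1, so such a prefix code exists.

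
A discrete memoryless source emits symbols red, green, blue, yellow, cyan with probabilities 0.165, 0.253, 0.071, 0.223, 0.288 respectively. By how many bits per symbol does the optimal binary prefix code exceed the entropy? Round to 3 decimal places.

Entropy H = −Σ p log₂ p ≈ 2.2015 bits.
Huffman merges: 71/1000+33/200→59/250; 223/1000+59/250→459/1000; 253/1000+36/125→541/1000; 459/1000+541/1000→1. L = 559/250 ≈ 2.2360.
L − H = 2.2360 − 2.2015 = 0.035 bits.

0.035 bits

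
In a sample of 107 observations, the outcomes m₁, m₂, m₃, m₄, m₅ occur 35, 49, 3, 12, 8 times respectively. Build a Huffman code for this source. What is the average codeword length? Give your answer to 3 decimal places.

Probabilities are the counts divided by 107.
Repeatedly combine the two least-probable nodes; the expected code length is the sum of the merged weights.
merge 3/107 + 8/107 → 11/107
merge 11/107 + 12/107 → 23/107
merge 23/107 + 35/107 → 58/107
merge 49/107 + 58/107 → 1
L = 11/107 + 23/107 + 58/107 + 1 = 199/107 ≈ 1.860 bits/symbol.

1.860 bits/symbol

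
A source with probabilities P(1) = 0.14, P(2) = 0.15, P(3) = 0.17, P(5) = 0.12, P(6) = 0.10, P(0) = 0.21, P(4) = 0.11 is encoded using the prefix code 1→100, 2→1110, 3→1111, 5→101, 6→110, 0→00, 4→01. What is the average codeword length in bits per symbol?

L̄ = Σ pᵢ·ℓᵢ = 0.14·3 + 0.15·4 + 0.17·4 + 0.12·3 + 0.10·3 + 0.21·2 + 0.11·2 = 3 bits/symbol.

3 bits/symbol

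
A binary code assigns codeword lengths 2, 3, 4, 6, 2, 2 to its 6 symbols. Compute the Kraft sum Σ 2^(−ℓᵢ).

With common denominator 2^6 = 64: Σ 2^(−ℓᵢ) = 16/64 + 8/64 + 4/64 + 1/64 + 16/64 + 16/64 = 61/64 = 0.953125.

0.953125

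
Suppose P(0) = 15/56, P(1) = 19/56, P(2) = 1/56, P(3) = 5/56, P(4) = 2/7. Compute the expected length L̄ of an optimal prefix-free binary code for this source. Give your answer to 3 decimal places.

Repeatedly combine the two least-probable nodes; the expected code length is the sum of the merged weights.
merge 1/56 + 5/56 → 3/28
merge 3/28 + 15/56 → 3/8
merge 2/7 + 19/56 → 5/8
merge 3/8 + 5/8 → 1
L = 3/28 + 3/8 + 5/8 + 1 = 59/28 ≈ 2.107 bits/symbol.

2.107 bits/symbol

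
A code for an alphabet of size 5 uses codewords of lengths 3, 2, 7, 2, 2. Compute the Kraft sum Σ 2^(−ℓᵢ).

With common denominator 2^7 = 128: Σ 2^(−ℓᵢ) = 16/128 + 32/128 + 1/128 + 32/128 + 32/128 = 113/128 = 0.8828125.

0.8828125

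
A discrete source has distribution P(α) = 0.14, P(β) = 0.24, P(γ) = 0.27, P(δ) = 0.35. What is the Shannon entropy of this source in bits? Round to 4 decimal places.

H = −Σ pᵢ log₂ pᵢ.
−0.14·log₂(0.14) = 0.3971
−0.24·log₂(0.24) = 0.4941
−0.27·log₂(0.27) = 0.5100
−0.35·log₂(0.35) = 0.5301
Sum ≈ 1.9314 → 1.9314 bits.

1.9314 bits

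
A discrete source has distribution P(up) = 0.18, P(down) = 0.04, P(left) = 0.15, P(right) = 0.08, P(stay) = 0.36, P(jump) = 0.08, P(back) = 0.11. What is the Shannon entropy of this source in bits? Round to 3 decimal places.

H = −Σ pᵢ log₂ pᵢ.
−0.18·log₂(0.18) = 0.4453
−0.04·log₂(0.04) = 0.1858
−0.15·log₂(0.15) = 0.4105
−0.08·log₂(0.08) = 0.2915
−0.36·log₂(0.36) = 0.5306
−0.08·log₂(0.08) = 0.2915
−0.11·log₂(0.11) = 0.3503
Sum ≈ 2.5055 → 2.506 bits.

2.506 bits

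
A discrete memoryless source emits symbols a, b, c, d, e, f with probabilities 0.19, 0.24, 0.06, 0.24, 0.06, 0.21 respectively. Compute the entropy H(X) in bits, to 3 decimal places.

2.403 bits

H = −Σ pᵢ log₂ pᵢ.
−0.19·log₂(0.19) = 0.4552
−0.24·log₂(0.24) = 0.4941
−0.06·log₂(0.06) = 0.2435
−0.24·log₂(0.24) = 0.4941
−0.06·log₂(0.06) = 0.2435
−0.21·log₂(0.21) = 0.4728
Sum ≈ 2.4034 → 2.403 bits.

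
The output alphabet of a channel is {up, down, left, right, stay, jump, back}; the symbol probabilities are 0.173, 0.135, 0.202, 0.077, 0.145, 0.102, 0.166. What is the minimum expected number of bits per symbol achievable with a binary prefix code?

2.798 bits/symbol

Repeatedly combine the two least-probable nodes; the expected code length is the sum of the merged weights.
merge 77/1000 + 51/500 → 179/1000
merge 27/200 + 29/200 → 7/25
merge 83/500 + 173/1000 → 339/1000
merge 179/1000 + 101/500 → 381/1000
merge 7/25 + 339/1000 → 619/1000
merge 381/1000 + 619/1000 → 1
L = 179/1000 + 7/25 + 339/1000 + 381/1000 + 619/1000 + 1 = 1399/500 = 2.798 bits/symbol.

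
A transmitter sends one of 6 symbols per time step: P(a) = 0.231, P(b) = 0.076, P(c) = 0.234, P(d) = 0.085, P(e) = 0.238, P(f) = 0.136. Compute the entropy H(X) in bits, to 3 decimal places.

H = −Σ pᵢ log₂ pᵢ.
−0.231·log₂(0.231) = 0.4883
−0.076·log₂(0.076) = 0.2826
−0.234·log₂(0.234) = 0.4903
−0.085·log₂(0.085) = 0.3023
−0.238·log₂(0.238) = 0.4929
−0.136·log₂(0.136) = 0.3915
Sum ≈ 2.4479 → 2.448 bits.

2.448 bits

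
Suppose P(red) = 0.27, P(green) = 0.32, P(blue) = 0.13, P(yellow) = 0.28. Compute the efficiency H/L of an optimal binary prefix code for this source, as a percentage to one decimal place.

Entropy H = −Σ p log₂ p ≈ 1.9329 bits.
Huffman merges: 13/100+27/100→2/5; 7/25+8/25→3/5; 2/5+3/5→1. L = 2 ≈ 2.0000.
Efficiency = H/L = 1.9329/2.0000 = 96.6%.

96.6%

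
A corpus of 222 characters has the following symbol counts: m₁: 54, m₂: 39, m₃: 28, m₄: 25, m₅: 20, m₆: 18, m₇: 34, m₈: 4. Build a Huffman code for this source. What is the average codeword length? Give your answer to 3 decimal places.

2.856 bits/symbol

Probabilities are the counts divided by 222.
Repeatedly combine the two least-probable nodes; the expected code length is the sum of the merged weights.
merge 2/111 + 3/37 → 11/111
merge 10/111 + 11/111 → 7/37
merge 25/222 + 14/111 → 53/222
merge 17/111 + 13/74 → 73/222
merge 7/37 + 53/222 → 95/222
merge 9/37 + 73/222 → 127/222
merge 95/222 + 127/222 → 1
L = 11/111 + 7/37 + 53/222 + 73/222 + 95/222 + 127/222 + 1 = 317/111 ≈ 2.856 bits/symbol.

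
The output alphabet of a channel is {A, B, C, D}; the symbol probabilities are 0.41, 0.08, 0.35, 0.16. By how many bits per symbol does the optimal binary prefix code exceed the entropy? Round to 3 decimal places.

Entropy H = −Σ p log₂ p ≈ 1.7720 bits.
Huffman merges: 2/25+4/25→6/25; 6/25+7/20→59/100; 41/100+59/100→1. L = 183/100 ≈ 1.8300.
L − H = 1.8300 − 1.7720 = 0.058 bits.

0.058 bits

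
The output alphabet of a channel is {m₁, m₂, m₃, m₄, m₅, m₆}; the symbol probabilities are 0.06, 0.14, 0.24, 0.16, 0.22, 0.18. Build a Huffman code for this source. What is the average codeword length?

2.54 bits/symbol

Repeatedly combine the two least-probable nodes; the expected code length is the sum of the merged weights.
merge 3/50 + 7/50 → 1/5
merge 4/25 + 9/50 → 17/50
merge 1/5 + 11/50 → 21/50
merge 6/25 + 17/50 → 29/50
merge 21/50 + 29/50 → 1
L = 1/5 + 17/50 + 21/50 + 29/50 + 1 = 127/50 = 2.54 bits/symbol.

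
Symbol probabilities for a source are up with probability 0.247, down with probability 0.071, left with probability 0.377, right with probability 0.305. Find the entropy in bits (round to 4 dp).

1.8223 bits

H = −Σ pᵢ log₂ pᵢ.
−0.247·log₂(0.247) = 0.4983
−0.071·log₂(0.071) = 0.2709
−0.377·log₂(0.377) = 0.5306
−0.305·log₂(0.305) = 0.5225
Sum ≈ 1.8223 → 1.8223 bits.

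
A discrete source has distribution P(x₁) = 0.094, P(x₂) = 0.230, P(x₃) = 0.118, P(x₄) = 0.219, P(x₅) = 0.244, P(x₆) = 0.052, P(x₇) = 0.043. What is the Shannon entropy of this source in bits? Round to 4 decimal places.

H = −Σ pᵢ log₂ pᵢ.
−0.094·log₂(0.094) = 0.3207
−0.230·log₂(0.230) = 0.4877
−0.118·log₂(0.118) = 0.3638
−0.219·log₂(0.219) = 0.4798
−0.244·log₂(0.244) = 0.4966
−0.052·log₂(0.052) = 0.2218
−0.043·log₂(0.043) = 0.1952
Sum ≈ 2.5655 → 2.5655 bits.

2.5655 bits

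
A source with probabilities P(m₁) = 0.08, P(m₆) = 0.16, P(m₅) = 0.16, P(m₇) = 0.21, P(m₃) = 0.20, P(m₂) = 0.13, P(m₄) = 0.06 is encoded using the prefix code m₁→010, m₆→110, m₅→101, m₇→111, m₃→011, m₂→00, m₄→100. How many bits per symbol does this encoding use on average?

2.87 bits/symbol

L̄ = Σ pᵢ·ℓᵢ = 0.08·3 + 0.16·3 + 0.16·3 + 0.21·3 + 0.20·3 + 0.13·2 + 0.06·3 = 2.87 bits/symbol.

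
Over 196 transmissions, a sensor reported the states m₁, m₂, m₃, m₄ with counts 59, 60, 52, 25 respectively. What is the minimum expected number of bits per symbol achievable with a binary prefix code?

Probabilities are the counts divided by 196.
Repeatedly combine the two least-probable nodes; the expected code length is the sum of the merged weights.
merge 25/196 + 13/49 → 11/28
merge 59/196 + 15/49 → 17/28
merge 11/28 + 17/28 → 1
L = 11/28 + 17/28 + 1 = 2 bits/symbol.

2 bits/symbol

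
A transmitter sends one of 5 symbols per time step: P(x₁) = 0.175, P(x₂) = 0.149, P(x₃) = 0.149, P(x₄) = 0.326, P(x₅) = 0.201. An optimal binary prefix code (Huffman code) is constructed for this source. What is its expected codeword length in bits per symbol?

2.298 bits/symbol

Repeatedly combine the two least-probable nodes; the expected code length is the sum of the merged weights.
merge 149/1000 + 149/1000 → 149/500
merge 7/40 + 201/1000 → 47/125
merge 149/500 + 163/500 → 78/125
merge 47/125 + 78/125 → 1
L = 149/500 + 47/125 + 78/125 + 1 = 1149/500 = 2.298 bits/symbol.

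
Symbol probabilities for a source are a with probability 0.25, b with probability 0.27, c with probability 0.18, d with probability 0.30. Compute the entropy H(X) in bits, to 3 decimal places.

H = −Σ pᵢ log₂ pᵢ.
−0.25·log₂(0.25) = 0.5000
−0.27·log₂(0.27) = 0.5100
−0.18·log₂(0.18) = 0.4453
−0.30·log₂(0.30) = 0.5211
Sum ≈ 1.9764 → 1.976 bits.

1.976 bits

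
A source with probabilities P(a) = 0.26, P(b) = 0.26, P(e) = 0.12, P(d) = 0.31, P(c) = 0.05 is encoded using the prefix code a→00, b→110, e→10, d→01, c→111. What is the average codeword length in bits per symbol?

L̄ = Σ pᵢ·ℓᵢ = 0.26·2 + 0.26·3 + 0.12·2 + 0.31·2 + 0.05·3 = 2.31 bits/symbol.

2.31 bits/symbol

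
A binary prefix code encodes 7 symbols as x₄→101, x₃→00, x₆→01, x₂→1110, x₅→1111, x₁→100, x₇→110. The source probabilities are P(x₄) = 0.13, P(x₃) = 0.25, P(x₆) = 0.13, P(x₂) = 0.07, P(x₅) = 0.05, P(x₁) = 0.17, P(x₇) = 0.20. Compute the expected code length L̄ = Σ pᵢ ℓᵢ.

2.74 bits/symbol

L̄ = Σ pᵢ·ℓᵢ = 0.13·3 + 0.25·2 + 0.13·2 + 0.07·4 + 0.05·4 + 0.17·3 + 0.20·3 = 2.74 bits/symbol.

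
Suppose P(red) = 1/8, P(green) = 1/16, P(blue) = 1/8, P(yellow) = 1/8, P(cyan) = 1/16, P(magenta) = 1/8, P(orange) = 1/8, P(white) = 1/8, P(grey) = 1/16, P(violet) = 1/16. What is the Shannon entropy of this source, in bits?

Each probability is a power of 1/2, so log₂(1/p) is an integer.
H = Σ p·log₂(1/p) = 1/8·3 + 1/16·4 + 1/8·3 + 1/8·3 + 1/16·4 + 1/8·3 + 1/8·3 + 1/8·3 + 1/16·4 + 1/16·4 = 3.25 bits.

3.25 bits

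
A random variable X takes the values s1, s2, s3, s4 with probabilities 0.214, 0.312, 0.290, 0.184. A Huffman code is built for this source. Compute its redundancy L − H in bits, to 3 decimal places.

Entropy H = −Σ p log₂ p ≈ 1.9676 bits.
Huffman merges: 23/125+107/500→199/500; 29/100+39/125→301/500; 199/500+301/500→1. L = 2 ≈ 2.0000.
L − H = 2.0000 − 1.9676 = 0.032 bits.

0.032 bits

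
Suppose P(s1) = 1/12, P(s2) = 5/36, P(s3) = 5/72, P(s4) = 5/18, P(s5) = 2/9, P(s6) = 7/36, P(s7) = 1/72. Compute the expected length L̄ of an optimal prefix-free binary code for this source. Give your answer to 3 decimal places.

Repeatedly combine the two least-probable nodes; the expected code length is the sum of the merged weights.
merge 1/72 + 5/72 → 1/12
merge 1/12 + 1/12 → 1/6
merge 5/36 + 1/6 → 11/36
merge 7/36 + 2/9 → 5/12
merge 5/18 + 11/36 → 7/12
merge 5/12 + 7/12 → 1
L = 1/12 + 1/6 + 11/36 + 5/12 + 7/12 + 1 = 23/9 ≈ 2.556 bits/symbol.

2.556 bits/symbol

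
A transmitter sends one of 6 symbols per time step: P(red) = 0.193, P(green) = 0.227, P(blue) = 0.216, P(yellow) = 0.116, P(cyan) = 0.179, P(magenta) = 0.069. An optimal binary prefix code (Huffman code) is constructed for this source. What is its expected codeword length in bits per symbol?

2.549 bits/symbol

Repeatedly combine the two least-probable nodes; the expected code length is the sum of the merged weights.
merge 69/1000 + 29/250 → 37/200
merge 179/1000 + 37/200 → 91/250
merge 193/1000 + 27/125 → 409/1000
merge 227/1000 + 91/250 → 591/1000
merge 409/1000 + 591/1000 → 1
L = 37/200 + 91/250 + 409/1000 + 591/1000 + 1 = 2549/1000 = 2.549 bits/symbol.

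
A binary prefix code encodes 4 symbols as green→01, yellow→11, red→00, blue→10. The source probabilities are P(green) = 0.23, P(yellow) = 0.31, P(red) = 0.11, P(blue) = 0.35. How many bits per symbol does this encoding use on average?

L̄ = Σ pᵢ·ℓᵢ = 0.23·2 + 0.31·2 + 0.11·2 + 0.35·2 = 2 bits/symbol.

2 bits/symbol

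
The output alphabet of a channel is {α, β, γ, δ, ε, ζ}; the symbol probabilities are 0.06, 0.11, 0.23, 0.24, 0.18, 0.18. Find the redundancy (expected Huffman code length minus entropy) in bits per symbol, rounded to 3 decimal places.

Entropy H = −Σ p log₂ p ≈ 2.4662 bits.
Huffman merges: 3/50+11/100→17/100; 17/100+9/50→7/20; 9/50+23/100→41/100; 6/25+7/20→59/100; 41/100+59/100→1. L = 63/25 ≈ 2.5200.
L − H = 2.5200 − 2.4662 = 0.054 bits.

0.054 bits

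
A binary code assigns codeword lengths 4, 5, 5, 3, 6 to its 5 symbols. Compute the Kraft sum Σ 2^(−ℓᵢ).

With common denominator 2^6 = 64: Σ 2^(−ℓᵢ) = 4/64 + 2/64 + 2/64 + 8/64 + 1/64 = 17/64 = 0.265625.

0.265625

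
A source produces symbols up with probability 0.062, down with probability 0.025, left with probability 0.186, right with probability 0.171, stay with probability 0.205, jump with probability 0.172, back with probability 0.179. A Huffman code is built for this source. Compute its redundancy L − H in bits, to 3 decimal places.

Entropy H = −Σ p log₂ p ≈ 2.6186 bits.
Huffman merges: 1/40+31/500→87/1000; 87/1000+171/1000→129/500; 43/250+179/1000→351/1000; 93/500+41/200→391/1000; 129/500+351/1000→609/1000; 391/1000+609/1000→1. L = 337/125 ≈ 2.6960.
L − H = 2.6960 − 2.6186 = 0.077 bits.

0.077 bits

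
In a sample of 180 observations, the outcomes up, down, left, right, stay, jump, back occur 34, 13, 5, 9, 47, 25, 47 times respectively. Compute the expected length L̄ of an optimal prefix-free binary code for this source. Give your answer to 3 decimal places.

Probabilities are the counts divided by 180.
Repeatedly combine the two least-probable nodes; the expected code length is the sum of the merged weights.
merge 1/36 + 1/20 → 7/90
merge 13/180 + 7/90 → 3/20
merge 5/36 + 3/20 → 13/45
merge 17/90 + 47/180 → 9/20
merge 47/180 + 13/45 → 11/20
merge 9/20 + 11/20 → 1
L = 7/90 + 3/20 + 13/45 + 9/20 + 11/20 + 1 = 151/60 ≈ 2.517 bits/symbol.

2.517 bits/symbol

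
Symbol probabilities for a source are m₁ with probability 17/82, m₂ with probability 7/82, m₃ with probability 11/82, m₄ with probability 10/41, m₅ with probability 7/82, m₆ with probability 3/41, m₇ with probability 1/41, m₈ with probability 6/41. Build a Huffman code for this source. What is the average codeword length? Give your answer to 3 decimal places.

Repeatedly combine the two least-probable nodes; the expected code length is the sum of the merged weights.
merge 1/41 + 3/41 → 4/41
merge 7/82 + 7/82 → 7/41
merge 4/41 + 11/82 → 19/82
merge 6/41 + 7/41 → 13/41
merge 17/82 + 19/82 → 18/41
merge 10/41 + 13/41 → 23/41
merge 18/41 + 23/41 → 1
L = 4/41 + 7/41 + 19/82 + 13/41 + 18/41 + 23/41 + 1 = 231/82 ≈ 2.817 bits/symbol.

2.817 bits/symbol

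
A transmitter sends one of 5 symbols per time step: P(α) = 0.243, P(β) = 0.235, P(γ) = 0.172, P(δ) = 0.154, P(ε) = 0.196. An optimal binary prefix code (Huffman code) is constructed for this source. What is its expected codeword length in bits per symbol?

2.326 bits/symbol

Repeatedly combine the two least-probable nodes; the expected code length is the sum of the merged weights.
merge 77/500 + 43/250 → 163/500
merge 49/250 + 47/200 → 431/1000
merge 243/1000 + 163/500 → 569/1000
merge 431/1000 + 569/1000 → 1
L = 163/500 + 431/1000 + 569/1000 + 1 = 1163/500 = 2.326 bits/symbol.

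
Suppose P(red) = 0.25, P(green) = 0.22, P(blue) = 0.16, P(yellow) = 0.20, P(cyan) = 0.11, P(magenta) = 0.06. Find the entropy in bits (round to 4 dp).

2.4618 bits

H = −Σ pᵢ log₂ pᵢ.
−0.25·log₂(0.25) = 0.5000
−0.22·log₂(0.22) = 0.4806
−0.16·log₂(0.16) = 0.4230
−0.20·log₂(0.20) = 0.4644
−0.11·log₂(0.11) = 0.3503
−0.06·log₂(0.06) = 0.2435
Sum ≈ 2.4618 → 2.4618 bits.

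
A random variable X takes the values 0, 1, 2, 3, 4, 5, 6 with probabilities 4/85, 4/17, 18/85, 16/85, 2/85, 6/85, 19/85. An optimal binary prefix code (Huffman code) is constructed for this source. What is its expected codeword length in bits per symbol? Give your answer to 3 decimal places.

2.541 bits/symbol

Repeatedly combine the two least-probable nodes; the expected code length is the sum of the merged weights.
merge 2/85 + 4/85 → 6/85
merge 6/85 + 6/85 → 12/85
merge 12/85 + 16/85 → 28/85
merge 18/85 + 19/85 → 37/85
merge 4/17 + 28/85 → 48/85
merge 37/85 + 48/85 → 1
L = 6/85 + 12/85 + 28/85 + 37/85 + 48/85 + 1 = 216/85 ≈ 2.541 bits/symbol.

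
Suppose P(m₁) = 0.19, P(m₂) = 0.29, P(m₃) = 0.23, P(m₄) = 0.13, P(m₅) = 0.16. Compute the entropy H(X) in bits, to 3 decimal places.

2.266 bits

H = −Σ pᵢ log₂ pᵢ.
−0.19·log₂(0.19) = 0.4552
−0.29·log₂(0.29) = 0.5179
−0.23·log₂(0.23) = 0.4877
−0.13·log₂(0.13) = 0.3826
−0.16·log₂(0.16) = 0.4230
Sum ≈ 2.2665 → 2.266 bits.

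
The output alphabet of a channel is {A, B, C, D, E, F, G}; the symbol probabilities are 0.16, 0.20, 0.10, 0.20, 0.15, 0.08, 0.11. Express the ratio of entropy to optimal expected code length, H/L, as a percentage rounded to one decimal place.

98.4%

Entropy H = −Σ p log₂ p ≈ 2.7363 bits.
Huffman merges: 2/25+1/10→9/50; 11/100+3/20→13/50; 4/25+9/50→17/50; 1/5+1/5→2/5; 13/50+17/50→3/5; 2/5+3/5→1. L = 139/50 ≈ 2.7800.
Efficiency = H/L = 2.7363/2.7800 = 98.4%.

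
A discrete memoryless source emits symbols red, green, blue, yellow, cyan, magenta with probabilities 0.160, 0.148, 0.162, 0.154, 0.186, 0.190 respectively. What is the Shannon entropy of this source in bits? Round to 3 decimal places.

2.579 bits

H = −Σ pᵢ log₂ pᵢ.
−0.160·log₂(0.160) = 0.4230
−0.148·log₂(0.148) = 0.4079
−0.162·log₂(0.162) = 0.4254
−0.154·log₂(0.154) = 0.4156
−0.186·log₂(0.186) = 0.4514
−0.190·log₂(0.190) = 0.4552
Sum ≈ 2.5786 → 2.579 bits.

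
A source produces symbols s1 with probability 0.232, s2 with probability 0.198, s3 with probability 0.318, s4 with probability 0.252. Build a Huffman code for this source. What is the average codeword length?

2 bits/symbol

Repeatedly combine the two least-probable nodes; the expected code length is the sum of the merged weights.
merge 99/500 + 29/125 → 43/100
merge 63/250 + 159/500 → 57/100
merge 43/100 + 57/100 → 1
L = 43/100 + 57/100 + 1 = 2 bits/symbol.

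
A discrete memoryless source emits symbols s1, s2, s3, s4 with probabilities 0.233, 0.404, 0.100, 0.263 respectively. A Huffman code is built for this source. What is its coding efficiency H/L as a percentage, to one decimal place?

96.3%

Entropy H = −Σ p log₂ p ≈ 1.8569 bits.
Huffman merges: 1/10+233/1000→333/1000; 263/1000+333/1000→149/250; 101/250+149/250→1. L = 1929/1000 ≈ 1.9290.
Efficiency = H/L = 1.8569/1.9290 = 96.3%.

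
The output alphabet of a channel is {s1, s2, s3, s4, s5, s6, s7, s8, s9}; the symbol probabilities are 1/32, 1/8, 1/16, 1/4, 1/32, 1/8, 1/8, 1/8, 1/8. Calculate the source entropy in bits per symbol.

2.9375 bits

Each probability is a power of 1/2, so log₂(1/p) is an integer.
H = Σ p·log₂(1/p) = 1/32·5 + 1/8·3 + 1/16·4 + 1/4·2 + 1/32·5 + 1/8·3 + 1/8·3 + 1/8·3 + 1/8·3 = 2.9375 bits.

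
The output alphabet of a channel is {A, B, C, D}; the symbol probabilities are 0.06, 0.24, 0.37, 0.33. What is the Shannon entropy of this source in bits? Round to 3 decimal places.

1.796 bits

H = −Σ pᵢ log₂ pᵢ.
−0.06·log₂(0.06) = 0.2435
−0.24·log₂(0.24) = 0.4941
−0.37·log₂(0.37) = 0.5307
−0.33·log₂(0.33) = 0.5278
Sum ≈ 1.7962 → 1.796 bits.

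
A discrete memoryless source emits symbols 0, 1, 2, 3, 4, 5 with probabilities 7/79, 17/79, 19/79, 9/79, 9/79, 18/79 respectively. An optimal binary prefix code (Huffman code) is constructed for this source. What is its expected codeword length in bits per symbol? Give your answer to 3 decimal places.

2.519 bits/symbol

Repeatedly combine the two least-probable nodes; the expected code length is the sum of the merged weights.
merge 7/79 + 9/79 → 16/79
merge 9/79 + 16/79 → 25/79
merge 17/79 + 18/79 → 35/79
merge 19/79 + 25/79 → 44/79
merge 35/79 + 44/79 → 1
L = 16/79 + 25/79 + 35/79 + 44/79 + 1 = 199/79 ≈ 2.519 bits/symbol.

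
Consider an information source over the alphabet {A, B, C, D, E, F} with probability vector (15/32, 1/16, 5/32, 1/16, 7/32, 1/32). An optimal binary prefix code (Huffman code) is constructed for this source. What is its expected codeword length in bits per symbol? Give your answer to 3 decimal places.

2.094 bits/symbol

Repeatedly combine the two least-probable nodes; the expected code length is the sum of the merged weights.
merge 1/32 + 1/16 → 3/32
merge 1/16 + 3/32 → 5/32
merge 5/32 + 5/32 → 5/16
merge 7/32 + 5/16 → 17/32
merge 15/32 + 17/32 → 1
L = 3/32 + 5/32 + 5/16 + 17/32 + 1 = 67/32 ≈ 2.094 bits/symbol.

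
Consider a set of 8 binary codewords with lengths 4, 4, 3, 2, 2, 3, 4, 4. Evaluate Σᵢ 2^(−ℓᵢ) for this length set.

With common denominator 2^4 = 16: Σ 2^(−ℓᵢ) = 1/16 + 1/16 + 2/16 + 4/16 + 4/16 + 2/16 + 1/16 + 1/16 = 16/16 = 1.

1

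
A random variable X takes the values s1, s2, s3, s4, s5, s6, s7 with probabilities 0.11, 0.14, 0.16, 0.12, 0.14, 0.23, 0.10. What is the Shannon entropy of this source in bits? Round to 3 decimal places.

2.754 bits

H = −Σ pᵢ log₂ pᵢ.
−0.11·log₂(0.11) = 0.3503
−0.14·log₂(0.14) = 0.3971
−0.16·log₂(0.16) = 0.4230
−0.12·log₂(0.12) = 0.3671
−0.14·log₂(0.14) = 0.3971
−0.23·log₂(0.23) = 0.4877
−0.10·log₂(0.10) = 0.3322
Sum ≈ 2.7545 → 2.754 bits.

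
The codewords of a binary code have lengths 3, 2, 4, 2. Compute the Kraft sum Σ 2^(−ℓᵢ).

0.6875

With common denominator 2^4 = 16: Σ 2^(−ℓᵢ) = 2/16 + 4/16 + 1/16 + 4/16 = 11/16 = 0.6875.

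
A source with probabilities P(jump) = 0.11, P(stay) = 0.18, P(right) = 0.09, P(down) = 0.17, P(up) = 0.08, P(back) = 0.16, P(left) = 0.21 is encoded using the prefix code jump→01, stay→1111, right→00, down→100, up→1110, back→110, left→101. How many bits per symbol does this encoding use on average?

3.06 bits/symbol

L̄ = Σ pᵢ·ℓᵢ = 0.11·2 + 0.18·4 + 0.09·2 + 0.17·3 + 0.08·4 + 0.16·3 + 0.21·3 = 3.06 bits/symbol.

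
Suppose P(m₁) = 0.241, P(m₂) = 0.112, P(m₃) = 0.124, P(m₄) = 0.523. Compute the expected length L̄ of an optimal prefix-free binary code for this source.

Repeatedly combine the two least-probable nodes; the expected code length is the sum of the merged weights.
merge 14/125 + 31/250 → 59/250
merge 59/250 + 241/1000 → 477/1000
merge 477/1000 + 523/1000 → 1
L = 59/250 + 477/1000 + 1 = 1713/1000 = 1.713 bits/symbol.

1.713 bits/symbol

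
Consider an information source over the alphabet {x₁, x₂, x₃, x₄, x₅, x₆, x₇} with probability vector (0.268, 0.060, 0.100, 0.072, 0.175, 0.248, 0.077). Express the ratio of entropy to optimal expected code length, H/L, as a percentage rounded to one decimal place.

Entropy H = −Σ p log₂ p ≈ 2.5819 bits.
Huffman merges: 3/50+9/125→33/250; 77/1000+1/10→177/1000; 33/250+7/40→307/1000; 177/1000+31/125→17/40; 67/250+307/1000→23/40; 17/40+23/40→1. L = 327/125 ≈ 2.6160.
Efficiency = H/L = 2.5819/2.6160 = 98.7%.

98.7%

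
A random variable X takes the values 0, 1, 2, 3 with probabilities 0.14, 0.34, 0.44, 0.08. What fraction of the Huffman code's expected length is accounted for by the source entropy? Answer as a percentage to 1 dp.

Entropy H = −Σ p log₂ p ≈ 1.7389 bits.
Huffman merges: 2/25+7/50→11/50; 11/50+17/50→14/25; 11/25+14/25→1. L = 89/50 ≈ 1.7800.
Efficiency = H/L = 1.7389/1.7800 = 97.7%.

97.7%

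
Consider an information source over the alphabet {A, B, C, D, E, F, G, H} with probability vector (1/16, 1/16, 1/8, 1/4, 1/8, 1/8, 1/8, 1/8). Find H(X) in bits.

2.875 bits

Each probability is a power of 1/2, so log₂(1/p) is an integer.
H = Σ p·log₂(1/p) = 1/16·4 + 1/16·4 + 1/8·3 + 1/4·2 + 1/8·3 + 1/8·3 + 1/8·3 + 1/8·3 = 2.875 bits.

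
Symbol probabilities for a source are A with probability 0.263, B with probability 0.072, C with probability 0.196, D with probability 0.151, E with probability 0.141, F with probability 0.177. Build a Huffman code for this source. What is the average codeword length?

2.541 bits/symbol

Repeatedly combine the two least-probable nodes; the expected code length is the sum of the merged weights.
merge 9/125 + 141/1000 → 213/1000
merge 151/1000 + 177/1000 → 41/125
merge 49/250 + 213/1000 → 409/1000
merge 263/1000 + 41/125 → 591/1000
merge 409/1000 + 591/1000 → 1
L = 213/1000 + 41/125 + 409/1000 + 591/1000 + 1 = 2541/1000 = 2.541 bits/symbol.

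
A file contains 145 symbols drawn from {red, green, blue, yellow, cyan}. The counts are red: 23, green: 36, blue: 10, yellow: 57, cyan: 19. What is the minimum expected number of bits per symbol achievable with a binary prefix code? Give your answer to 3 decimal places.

2.166 bits/symbol

Probabilities are the counts divided by 145.
Repeatedly combine the two least-probable nodes; the expected code length is the sum of the merged weights.
merge 2/29 + 19/145 → 1/5
merge 23/145 + 1/5 → 52/145
merge 36/145 + 52/145 → 88/145
merge 57/145 + 88/145 → 1
L = 1/5 + 52/145 + 88/145 + 1 = 314/145 ≈ 2.166 bits/symbol.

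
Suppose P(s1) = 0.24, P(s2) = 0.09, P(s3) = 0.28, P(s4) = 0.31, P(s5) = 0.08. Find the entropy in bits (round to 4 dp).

2.1363 bits

H = −Σ pᵢ log₂ pᵢ.
−0.24·log₂(0.24) = 0.4941
−0.09·log₂(0.09) = 0.3127
−0.28·log₂(0.28) = 0.5142
−0.31·log₂(0.31) = 0.5238
−0.08·log₂(0.08) = 0.2915
Sum ≈ 2.1363 → 2.1363 bits.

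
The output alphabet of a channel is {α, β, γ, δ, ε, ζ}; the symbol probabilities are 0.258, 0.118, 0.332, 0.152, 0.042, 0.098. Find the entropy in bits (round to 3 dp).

2.330 bits

H = −Σ pᵢ log₂ pᵢ.
−0.258·log₂(0.258) = 0.5043
−0.118·log₂(0.118) = 0.3638
−0.332·log₂(0.332) = 0.5281
−0.152·log₂(0.152) = 0.4131
−0.042·log₂(0.042) = 0.1921
−0.098·log₂(0.098) = 0.3284
Sum ≈ 2.3298 → 2.330 bits.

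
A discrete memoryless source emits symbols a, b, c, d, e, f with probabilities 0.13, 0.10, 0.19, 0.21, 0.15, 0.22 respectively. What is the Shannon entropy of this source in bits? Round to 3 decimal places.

H = −Σ pᵢ log₂ pᵢ.
−0.13·log₂(0.13) = 0.3826
−0.10·log₂(0.10) = 0.3322
−0.19·log₂(0.19) = 0.4552
−0.21·log₂(0.21) = 0.4728
−0.15·log₂(0.15) = 0.4105
−0.22·log₂(0.22) = 0.4806
Sum ≈ 2.5340 → 2.534 bits.

2.534 bits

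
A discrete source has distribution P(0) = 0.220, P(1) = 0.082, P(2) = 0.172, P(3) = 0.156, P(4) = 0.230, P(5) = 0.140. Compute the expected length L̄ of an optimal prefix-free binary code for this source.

2.55 bits/symbol

Repeatedly combine the two least-probable nodes; the expected code length is the sum of the merged weights.
merge 41/500 + 7/50 → 111/500
merge 39/250 + 43/250 → 41/125
merge 11/50 + 111/500 → 221/500
merge 23/100 + 41/125 → 279/500
merge 221/500 + 279/500 → 1
L = 111/500 + 41/125 + 221/500 + 279/500 + 1 = 51/20 = 2.55 bits/symbol.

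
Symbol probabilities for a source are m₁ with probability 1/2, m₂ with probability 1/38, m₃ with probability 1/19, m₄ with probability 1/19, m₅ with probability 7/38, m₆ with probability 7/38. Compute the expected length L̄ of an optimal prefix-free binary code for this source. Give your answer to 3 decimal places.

Repeatedly combine the two least-probable nodes; the expected code length is the sum of the merged weights.
merge 1/38 + 1/19 → 3/38
merge 1/19 + 3/38 → 5/38
merge 5/38 + 7/38 → 6/19
merge 7/38 + 6/19 → 1/2
merge 1/2 + 1/2 → 1
L = 3/38 + 5/38 + 6/19 + 1/2 + 1 = 77/38 ≈ 2.026 bits/symbol.

2.026 bits/symbol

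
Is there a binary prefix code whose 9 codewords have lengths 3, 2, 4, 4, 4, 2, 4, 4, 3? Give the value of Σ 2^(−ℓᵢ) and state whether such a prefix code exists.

With common denominator 2^4 = 16: Σ 2^(−ℓᵢ) = 2/16 + 4/16 + 1/16 + 1/16 + 1/16 + 4/16 + 1/16 + 1/16 + 2/16 = 17/16 = 1.0625.
Kraft's inequality requires Σ ≤ 1; here Σ = 1.0625 > 1, so no such prefix code exists.

1.0625; no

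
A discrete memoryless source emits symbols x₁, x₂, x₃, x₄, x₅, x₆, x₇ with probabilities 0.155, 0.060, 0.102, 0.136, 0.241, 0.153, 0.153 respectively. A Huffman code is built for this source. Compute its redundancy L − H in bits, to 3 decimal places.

Entropy H = −Σ p log₂ p ≈ 2.7113 bits.
Huffman merges: 3/50+51/500→81/500; 17/125+153/1000→289/1000; 153/1000+31/200→77/250; 81/500+241/1000→403/1000; 289/1000+77/250→597/1000; 403/1000+597/1000→1. L = 2759/1000 ≈ 2.7590.
L − H = 2.7590 − 2.7113 = 0.048 bits.

0.048 bits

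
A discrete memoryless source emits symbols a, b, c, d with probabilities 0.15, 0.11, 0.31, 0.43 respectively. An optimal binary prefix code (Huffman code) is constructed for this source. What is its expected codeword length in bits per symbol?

Repeatedly combine the two least-probable nodes; the expected code length is the sum of the merged weights.
merge 11/100 + 3/20 → 13/50
merge 13/50 + 31/100 → 57/100
merge 43/100 + 57/100 → 1
L = 13/50 + 57/100 + 1 = 183/100 = 1.83 bits/symbol.

1.83 bits/symbol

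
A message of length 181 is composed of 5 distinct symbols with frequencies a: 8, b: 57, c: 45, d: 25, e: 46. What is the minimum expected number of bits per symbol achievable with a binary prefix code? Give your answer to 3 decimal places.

Probabilities are the counts divided by 181.
Repeatedly combine the two least-probable nodes; the expected code length is the sum of the merged weights.
merge 8/181 + 25/181 → 33/181
merge 33/181 + 45/181 → 78/181
merge 46/181 + 57/181 → 103/181
merge 78/181 + 103/181 → 1
L = 33/181 + 78/181 + 103/181 + 1 = 395/181 ≈ 2.182 bits/symbol.

2.182 bits/symbol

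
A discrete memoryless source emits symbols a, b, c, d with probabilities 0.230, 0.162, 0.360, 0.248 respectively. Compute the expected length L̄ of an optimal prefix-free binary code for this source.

Repeatedly combine the two least-probable nodes; the expected code length is the sum of the merged weights.
merge 81/500 + 23/100 → 49/125
merge 31/125 + 9/25 → 76/125
merge 49/125 + 76/125 → 1
L = 49/125 + 76/125 + 1 = 2 bits/symbol.

2 bits/symbol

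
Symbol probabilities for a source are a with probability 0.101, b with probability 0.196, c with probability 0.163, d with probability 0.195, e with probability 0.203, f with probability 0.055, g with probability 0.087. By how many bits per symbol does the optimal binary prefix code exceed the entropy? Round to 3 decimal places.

0.058 bits

Entropy H = −Σ p log₂ p ≈ 2.6850 bits.
Huffman merges: 11/200+87/1000→71/500; 101/1000+71/500→243/1000; 163/1000+39/200→179/500; 49/250+203/1000→399/1000; 243/1000+179/500→601/1000; 399/1000+601/1000→1. L = 2743/1000 ≈ 2.7430.
L − H = 2.7430 − 2.6850 = 0.058 bits.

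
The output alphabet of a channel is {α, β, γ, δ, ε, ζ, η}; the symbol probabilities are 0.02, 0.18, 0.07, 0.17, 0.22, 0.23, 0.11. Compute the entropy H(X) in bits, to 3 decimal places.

H = −Σ pᵢ log₂ pᵢ.
−0.02·log₂(0.02) = 0.1129
−0.18·log₂(0.18) = 0.4453
−0.07·log₂(0.07) = 0.2686
−0.17·log₂(0.17) = 0.4346
−0.22·log₂(0.22) = 0.4806
−0.23·log₂(0.23) = 0.4877
−0.11·log₂(0.11) = 0.3503
Sum ≈ 2.5799 → 2.580 bits.

2.580 bits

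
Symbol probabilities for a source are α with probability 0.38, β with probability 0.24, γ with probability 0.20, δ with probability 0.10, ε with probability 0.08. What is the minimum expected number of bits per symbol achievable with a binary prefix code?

Repeatedly combine the two least-probable nodes; the expected code length is the sum of the merged weights.
merge 2/25 + 1/10 → 9/50
merge 9/50 + 1/5 → 19/50
merge 6/25 + 19/50 → 31/50
merge 19/50 + 31/50 → 1
L = 9/50 + 19/50 + 31/50 + 1 = 109/50 = 2.18 bits/symbol.

2.18 bits/symbol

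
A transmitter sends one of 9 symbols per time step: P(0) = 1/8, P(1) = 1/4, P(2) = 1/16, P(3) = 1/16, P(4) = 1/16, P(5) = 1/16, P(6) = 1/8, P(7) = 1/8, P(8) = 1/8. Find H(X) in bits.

Each probability is a power of 1/2, so log₂(1/p) is an integer.
H = Σ p·log₂(1/p) = 1/8·3 + 1/4·2 + 1/16·4 + 1/16·4 + 1/16·4 + 1/16·4 + 1/8·3 + 1/8·3 + 1/8·3 = 3 bits.

3 bits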